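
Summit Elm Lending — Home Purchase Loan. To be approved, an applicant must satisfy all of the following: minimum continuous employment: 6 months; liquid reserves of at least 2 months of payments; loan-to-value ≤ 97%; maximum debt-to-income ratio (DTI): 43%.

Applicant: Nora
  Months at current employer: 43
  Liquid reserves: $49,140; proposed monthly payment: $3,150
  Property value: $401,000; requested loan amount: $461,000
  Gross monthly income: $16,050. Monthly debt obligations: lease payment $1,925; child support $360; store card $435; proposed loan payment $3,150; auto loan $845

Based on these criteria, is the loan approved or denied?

Employment 43 ≥ 6 months
Liquid reserves cover 49,140/3,150 = 15.6 months — ≥ 2 required
Loan-to-value = 461,000/401,000 = 115% — fail (97% max)
Total monthly debts = (1,925 + 360 + 435 + 3,150 + 845) = 6,715. DTI = 6,715/16,050 = 41.8% ≤ 43%
Fails on LTV.

Denied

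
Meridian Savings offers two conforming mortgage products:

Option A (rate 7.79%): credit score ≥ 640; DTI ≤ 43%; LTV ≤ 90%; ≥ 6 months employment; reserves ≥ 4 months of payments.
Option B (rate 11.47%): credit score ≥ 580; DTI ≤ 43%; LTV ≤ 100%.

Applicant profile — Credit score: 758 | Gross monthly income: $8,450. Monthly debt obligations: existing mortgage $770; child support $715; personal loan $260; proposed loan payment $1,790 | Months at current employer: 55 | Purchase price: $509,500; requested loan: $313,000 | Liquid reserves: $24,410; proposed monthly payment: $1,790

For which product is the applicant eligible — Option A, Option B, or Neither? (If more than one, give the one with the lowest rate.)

Option A

Total debts = (770 + 715 + 260 + 1,790) = 3,535; DTI = 3,535/8,450 = 41.8%.
LTV = 313,000/509,500 = 61.4%.
Reserves = 24,410/1,790 = 13.6 months.
Option A: score 758 ≥ 640; DTI 41.8% ≤ 43%; LTV 61.4% ≤ 90%; employment 55 ≥ 6 mo; reserves 13.6 ≥ 4 mo → qualifies.
Option B: score 758 ≥ 580; DTI 41.8% ≤ 43%; LTV 61.4% ≤ 100% → qualifies.
Qualifying: Option A, Option B. Lowest rate is 7.79% → Option A.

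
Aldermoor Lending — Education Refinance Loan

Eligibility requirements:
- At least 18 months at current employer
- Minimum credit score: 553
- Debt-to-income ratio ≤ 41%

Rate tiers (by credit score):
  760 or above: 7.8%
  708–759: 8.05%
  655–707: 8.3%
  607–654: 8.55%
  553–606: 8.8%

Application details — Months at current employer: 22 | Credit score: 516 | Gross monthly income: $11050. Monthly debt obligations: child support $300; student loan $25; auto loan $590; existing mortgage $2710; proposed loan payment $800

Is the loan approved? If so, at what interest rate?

Denied

Credit score 516 < 553 (below minimum)
Employment 22 ≥ 18 months
Total monthly debts = (300 + 25 + 590 + 2,710 + 800) = 4,425. DTI = 4,425/11,050 = 40% ≤ 41%
Not all requirements met → denied.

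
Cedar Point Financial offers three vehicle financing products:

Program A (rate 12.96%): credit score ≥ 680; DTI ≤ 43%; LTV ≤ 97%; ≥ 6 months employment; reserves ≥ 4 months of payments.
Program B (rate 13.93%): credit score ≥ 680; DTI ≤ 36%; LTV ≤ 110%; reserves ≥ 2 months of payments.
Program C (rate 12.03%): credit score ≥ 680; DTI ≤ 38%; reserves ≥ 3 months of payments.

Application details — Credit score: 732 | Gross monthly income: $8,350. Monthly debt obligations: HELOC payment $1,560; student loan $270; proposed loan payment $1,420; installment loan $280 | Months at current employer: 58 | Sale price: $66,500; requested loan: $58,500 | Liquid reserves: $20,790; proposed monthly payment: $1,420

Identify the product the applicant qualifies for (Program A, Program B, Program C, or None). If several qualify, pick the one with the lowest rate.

Program A

Total debts = (1,560 + 270 + 1,420 + 280) = 3,530; DTI = 3,530/8,350 = 42.3%.
LTV = 58,500/66,500 = 88%.
Reserves = 20,790/1,420 = 14.6 months.
Program A: score 732 ≥ 680; DTI 42.3% ≤ 43%; LTV 88% ≤ 97%; employment 58 ≥ 6 mo; reserves 14.6 ≥ 4 mo → qualifies.
Program B: score 732 ≥ 680; DTI 42.3% > 36%; LTV 88% ≤ 110%; reserves 14.6 ≥ 2 mo → does not qualify.
Program C: score 732 ≥ 680; DTI 42.3% > 38%; reserves 14.6 ≥ 3 mo → does not qualify.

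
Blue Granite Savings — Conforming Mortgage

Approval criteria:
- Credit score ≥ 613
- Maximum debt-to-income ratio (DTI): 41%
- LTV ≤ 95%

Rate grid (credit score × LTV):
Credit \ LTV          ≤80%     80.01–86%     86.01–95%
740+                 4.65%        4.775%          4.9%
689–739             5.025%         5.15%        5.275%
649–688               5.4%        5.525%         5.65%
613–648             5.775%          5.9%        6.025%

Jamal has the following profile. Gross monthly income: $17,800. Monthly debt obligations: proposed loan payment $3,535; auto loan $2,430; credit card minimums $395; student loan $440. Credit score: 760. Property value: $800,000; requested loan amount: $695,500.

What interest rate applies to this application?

Credit score 760 ≥ 613; Total monthly debts = (3,535 + 2,430 + 395 + 440) = 6,800. DTI: 6,800 ÷ 17,800 = 38.2%, within the 41% cap
Loan-to-value = 695,500/800,000 = 86.9% — pass (95% max)
Row: 760 falls in 740+. Column: 86.9% falls in 86.01–95%. Rate = 4.9%.

4.9%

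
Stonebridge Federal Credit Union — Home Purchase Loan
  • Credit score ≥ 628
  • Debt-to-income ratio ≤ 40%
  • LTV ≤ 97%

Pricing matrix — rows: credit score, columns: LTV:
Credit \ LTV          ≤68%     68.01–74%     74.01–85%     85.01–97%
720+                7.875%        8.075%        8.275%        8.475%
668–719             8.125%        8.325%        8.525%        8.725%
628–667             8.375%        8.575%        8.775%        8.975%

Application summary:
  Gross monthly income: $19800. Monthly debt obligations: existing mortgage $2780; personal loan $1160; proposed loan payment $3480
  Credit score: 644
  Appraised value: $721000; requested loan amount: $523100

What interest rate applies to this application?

Credit score 644 ≥ 628; Total monthly debts = (2,780 + 1,160 + 3,480) = 7,420. Debt-to-income = 7,420/19,800 = 37.5% — meets 40% limit
LTV = 523,100/721,000 = 72.6% ≤ 97%
Credit 644 → row 628–667; LTV 72.6% → column 68.01–74%. Grid cell → 8.575%.

8.575%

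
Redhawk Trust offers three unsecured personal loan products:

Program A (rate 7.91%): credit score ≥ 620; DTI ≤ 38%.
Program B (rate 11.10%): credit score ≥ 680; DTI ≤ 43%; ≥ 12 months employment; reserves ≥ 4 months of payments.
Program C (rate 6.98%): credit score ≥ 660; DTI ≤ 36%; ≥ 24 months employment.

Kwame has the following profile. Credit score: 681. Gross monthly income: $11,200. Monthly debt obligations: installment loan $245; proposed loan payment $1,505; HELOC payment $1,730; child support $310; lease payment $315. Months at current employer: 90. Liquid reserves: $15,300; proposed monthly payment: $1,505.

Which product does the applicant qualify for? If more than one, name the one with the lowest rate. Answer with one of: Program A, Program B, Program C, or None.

Program A

Total debts = (245 + 1,505 + 1,730 + 310 + 315) = 4,105; DTI = 4,105/11,200 = 36.7%.
Reserves = 15,300/1,505 = 10.2 months.
Program A: score 681 ≥ 620; DTI 36.7% ≤ 38% → qualifies.
Program B: score 681 ≥ 680; DTI 36.7% ≤ 43%; employment 90 ≥ 12 mo; reserves 10.2 ≥ 4 mo → qualifies.
Program C: score 681 ≥ 660; DTI 36.7% > 36%; employment 90 ≥ 24 mo → does not qualify.
Qualifying: Program A, Program B. Lowest rate is 7.91% → Program A.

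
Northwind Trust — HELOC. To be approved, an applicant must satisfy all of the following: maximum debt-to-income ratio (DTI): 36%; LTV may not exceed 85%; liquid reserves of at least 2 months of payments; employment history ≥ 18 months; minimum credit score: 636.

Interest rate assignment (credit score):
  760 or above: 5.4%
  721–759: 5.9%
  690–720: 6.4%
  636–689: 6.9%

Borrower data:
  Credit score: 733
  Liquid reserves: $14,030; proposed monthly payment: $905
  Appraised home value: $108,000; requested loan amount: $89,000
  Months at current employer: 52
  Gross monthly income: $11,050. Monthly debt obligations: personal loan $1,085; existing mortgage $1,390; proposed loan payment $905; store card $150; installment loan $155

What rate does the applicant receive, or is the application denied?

Credit score 733 ≥ 636 (meets minimum)
Reserves = 14,030/905 = 15.5 months ≥ 2
LTV: 89,000 ÷ 108,000 = 82.4%, within 85% cap
Total monthly debts = (1,085 + 1,390 + 905 + 150 + 155) = 3,685. Debt-to-income = 3,685/11,050 = 33.3% — meets 36% limit
Employment 52 ≥ 18 months
All requirements met. Score 733 falls in the 721–759 tier → 5.9%.

Approved at 5.9%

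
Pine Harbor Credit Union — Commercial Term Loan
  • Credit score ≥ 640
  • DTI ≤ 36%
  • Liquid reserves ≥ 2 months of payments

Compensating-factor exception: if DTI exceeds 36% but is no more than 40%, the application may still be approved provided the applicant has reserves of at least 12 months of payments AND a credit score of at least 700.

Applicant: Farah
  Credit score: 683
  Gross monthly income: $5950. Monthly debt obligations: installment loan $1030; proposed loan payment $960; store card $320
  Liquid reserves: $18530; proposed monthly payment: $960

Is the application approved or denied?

Denied

Credit score 683 ≥ 640 (meets base)
Total debts = (1,030 + 960 + 320) = 2,310. DTI: 2,310 ÷ 5,950 = 38.8%, over the 36% base limit.
Reserves = 18,530/960 = 19.3 months ≥ 2
DTI 38.8% is within the 36%–40% exception band; checking compensating factors.
Override check — reserves: 19.3 mo (ok); score: 683 (below 700).
Override conditions not both satisfied; exception does not apply.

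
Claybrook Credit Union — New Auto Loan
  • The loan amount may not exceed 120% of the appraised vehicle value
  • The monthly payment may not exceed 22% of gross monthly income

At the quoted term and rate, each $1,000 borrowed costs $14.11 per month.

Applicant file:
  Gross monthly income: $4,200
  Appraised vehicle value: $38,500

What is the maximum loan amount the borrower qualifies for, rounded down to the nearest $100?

Payment cap: 22% × $4,200 = $924/month.
At $14.11 per $1,000, that supports 924/14.11 × 1,000 ≈ $65,485 → $65,400.
LTV cap: 120% × $38,500 = $46,200 → $46,200.
Binding constraint: loan-to-value.

$46,200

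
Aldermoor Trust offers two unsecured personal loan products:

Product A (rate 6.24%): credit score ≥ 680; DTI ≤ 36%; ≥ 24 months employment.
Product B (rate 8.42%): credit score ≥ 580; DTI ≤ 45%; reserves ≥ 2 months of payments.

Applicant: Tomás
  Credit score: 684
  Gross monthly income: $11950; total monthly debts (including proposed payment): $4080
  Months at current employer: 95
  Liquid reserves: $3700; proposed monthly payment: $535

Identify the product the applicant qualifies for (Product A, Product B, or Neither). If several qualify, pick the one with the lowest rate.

DTI = 4,080/11,950 = 34.1%.
Reserves = 3,700/535 = 6.9 months.
Product A: score 684 ≥ 680; DTI 34.1% ≤ 36%; employment 95 ≥ 24 mo → qualifies.
Product B: score 684 ≥ 580; DTI 34.1% ≤ 45%; reserves 6.9 ≥ 2 mo → qualifies.
Qualifying: Product A, Product B. Lowest rate is 6.24% → Product A.

Product A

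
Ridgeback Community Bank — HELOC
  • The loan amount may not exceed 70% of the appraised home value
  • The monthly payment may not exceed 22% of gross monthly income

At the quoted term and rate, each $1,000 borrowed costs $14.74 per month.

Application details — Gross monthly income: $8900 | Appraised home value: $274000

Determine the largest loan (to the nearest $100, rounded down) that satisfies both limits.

Payment cap: 22% × $8,900 = $1,958/month.
At $14.74 per $1,000, that supports 1,958/14.74 × 1,000 ≈ $132,835 → $132,800.
LTV cap: 70% × $274,000 = $191,800 → $191,800.
Binding constraint: payment-to-income.

$132,800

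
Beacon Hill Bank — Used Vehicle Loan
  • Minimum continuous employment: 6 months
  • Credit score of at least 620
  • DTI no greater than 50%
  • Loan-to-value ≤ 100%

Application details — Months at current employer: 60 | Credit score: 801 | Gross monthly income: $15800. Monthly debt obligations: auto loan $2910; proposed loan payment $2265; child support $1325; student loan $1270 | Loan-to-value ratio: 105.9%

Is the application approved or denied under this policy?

Employment 60 ≥ 6 months
Credit score 801 ≥ 620 (meets)
Total monthly debts = (2,910 + 2,265 + 1,325 + 1,270) = 7,770. DTI = 7,770/15,800 = 49.2% ≤ 50%
LTV 105.9% > 100%
Fails on LTV.

Denied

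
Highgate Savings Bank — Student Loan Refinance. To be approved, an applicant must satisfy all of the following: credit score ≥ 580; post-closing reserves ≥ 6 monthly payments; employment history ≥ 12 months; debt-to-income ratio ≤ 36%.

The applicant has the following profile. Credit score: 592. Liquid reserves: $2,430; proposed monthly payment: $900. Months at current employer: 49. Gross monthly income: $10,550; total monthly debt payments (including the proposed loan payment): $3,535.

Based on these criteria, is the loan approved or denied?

Credit score 592 ≥ 580 (meets)
Reserves: 2,430 ÷ 900 = 2.7 months (below 6-month minimum)
Employment 49 ≥ 12 months
Debt-to-income = 3,535/10,550 = 33.5% — meets 36% limit
Fails on reserves.

Denied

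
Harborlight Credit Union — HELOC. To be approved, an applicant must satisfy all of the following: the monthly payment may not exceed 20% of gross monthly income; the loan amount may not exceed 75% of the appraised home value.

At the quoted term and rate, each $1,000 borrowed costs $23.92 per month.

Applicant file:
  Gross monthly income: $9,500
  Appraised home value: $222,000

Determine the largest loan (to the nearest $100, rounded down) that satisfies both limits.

Payment cap: 20% × $9,500 = $1,900/month.
At $23.92 per $1,000, that supports 1,900/23.92 × 1,000 ≈ $79,431 → $79,400.
LTV cap: 75% × $222,000 = $166,500 → $166,500.
Binding constraint: payment-to-income.

$79,400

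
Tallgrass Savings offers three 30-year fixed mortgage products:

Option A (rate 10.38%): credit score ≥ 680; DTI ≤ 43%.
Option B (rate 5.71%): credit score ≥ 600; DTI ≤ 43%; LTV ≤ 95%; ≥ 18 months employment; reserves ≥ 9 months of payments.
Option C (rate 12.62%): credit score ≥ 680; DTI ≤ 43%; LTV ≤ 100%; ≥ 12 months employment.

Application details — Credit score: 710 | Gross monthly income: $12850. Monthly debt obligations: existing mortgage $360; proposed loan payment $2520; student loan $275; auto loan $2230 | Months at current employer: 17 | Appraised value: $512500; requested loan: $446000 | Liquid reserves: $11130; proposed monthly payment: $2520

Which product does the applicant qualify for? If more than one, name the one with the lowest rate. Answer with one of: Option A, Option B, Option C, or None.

Total debts = (360 + 2,520 + 275 + 2,230) = 5,385; DTI = 5,385/12,850 = 41.9%.
LTV = 446,000/512,500 = 87%.
Reserves = 11,130/2,520 = 4.4 months.
Option A: score 710 ≥ 680; DTI 41.9% ≤ 43% → qualifies.
Option B: score 710 ≥ 600; DTI 41.9% ≤ 43%; LTV 87% ≤ 95%; employment 17 < 18 mo; reserves 4.4 < 9 mo → does not qualify.
Option C: score 710 ≥ 680; DTI 41.9% ≤ 43%; LTV 87% ≤ 100%; employment 17 ≥ 12 mo → qualifies.
Qualifying: Option A, Option C. Lowest rate is 10.38% → Option A.

Option A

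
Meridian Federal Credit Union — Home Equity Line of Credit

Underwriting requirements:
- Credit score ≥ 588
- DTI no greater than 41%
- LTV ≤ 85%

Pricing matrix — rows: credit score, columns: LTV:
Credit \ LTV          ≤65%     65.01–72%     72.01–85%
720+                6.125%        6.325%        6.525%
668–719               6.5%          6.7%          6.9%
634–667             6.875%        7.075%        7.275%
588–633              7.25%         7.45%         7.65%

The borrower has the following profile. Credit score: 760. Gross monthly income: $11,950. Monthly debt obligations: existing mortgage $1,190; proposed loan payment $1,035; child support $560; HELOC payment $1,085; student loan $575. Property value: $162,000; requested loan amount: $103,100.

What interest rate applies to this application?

Credit score 760 ≥ 588; Total monthly debts = (1,190 + 1,035 + 560 + 1,085 + 575) = 4,445. DTI = 4,445/11,950 = 37.2% ≤ 41%
LTV = 103,100/162,000 = 63.6% ≤ 85%
Credit 760 → row 720+; LTV 63.6% → column ≤65%. Grid cell → 6.125%.

6.125%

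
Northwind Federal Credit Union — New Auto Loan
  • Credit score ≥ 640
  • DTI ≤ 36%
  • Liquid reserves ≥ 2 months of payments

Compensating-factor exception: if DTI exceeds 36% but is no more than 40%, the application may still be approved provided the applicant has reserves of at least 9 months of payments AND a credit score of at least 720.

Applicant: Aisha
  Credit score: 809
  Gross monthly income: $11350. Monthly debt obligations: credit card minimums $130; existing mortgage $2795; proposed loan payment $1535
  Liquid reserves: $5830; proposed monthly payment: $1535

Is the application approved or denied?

Credit score 809 ≥ 640 (meets base)
Total debts = (130 + 2,795 + 1,535) = 4,460. DTI = 4,460/11,350 = 39.3% > 36% — standard DTI limit exceeded.
Reserves: 5,830 ÷ 1,535 = 3.8 months (meets 2-month minimum)
39.3% falls in the override range (36%–40%), so the compensating-factor test applies.
Reserves 3.8 < 9 months; credit score 809 ≥ 720.
Compensating-factor requirement not fully met.

Denied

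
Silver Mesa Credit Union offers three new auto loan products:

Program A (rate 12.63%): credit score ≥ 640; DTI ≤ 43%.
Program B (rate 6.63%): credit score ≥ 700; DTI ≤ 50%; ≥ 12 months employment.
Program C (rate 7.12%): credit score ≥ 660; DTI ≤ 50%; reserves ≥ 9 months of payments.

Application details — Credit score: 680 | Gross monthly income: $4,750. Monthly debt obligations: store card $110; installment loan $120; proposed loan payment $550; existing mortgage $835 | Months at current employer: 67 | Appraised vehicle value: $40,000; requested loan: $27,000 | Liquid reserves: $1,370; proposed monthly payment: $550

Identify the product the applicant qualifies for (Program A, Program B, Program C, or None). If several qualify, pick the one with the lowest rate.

Total debts = (110 + 120 + 550 + 835) = 1,615; DTI = 1,615/4,750 = 34%.
LTV = 27,000/40,000 = 67.5%.
Reserves = 1,370/550 = 2.5 months.
Program A: score 680 ≥ 640; DTI 34% ≤ 43% → qualifies.
Program B: score 680 < 700; DTI 34% ≤ 50%; employment 67 ≥ 12 mo → does not qualify.
Program C: score 680 ≥ 660; DTI 34% ≤ 50%; reserves 2.5 < 9 mo → does not qualify.

Program A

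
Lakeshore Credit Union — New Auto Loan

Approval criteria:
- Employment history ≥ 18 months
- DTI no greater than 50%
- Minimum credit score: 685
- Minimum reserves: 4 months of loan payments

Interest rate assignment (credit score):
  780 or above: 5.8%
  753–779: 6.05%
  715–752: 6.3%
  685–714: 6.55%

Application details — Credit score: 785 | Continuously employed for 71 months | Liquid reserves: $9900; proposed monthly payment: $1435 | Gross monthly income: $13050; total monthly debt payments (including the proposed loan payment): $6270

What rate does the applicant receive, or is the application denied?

Approved at 5.8%

Credit score 785 ≥ 685 (meets minimum)
Employment 71 ≥ 18 months
Reserves = 9,900/1,435 = 6.9 months ≥ 4
DTI: 6,270 ÷ 13,050 = 48%, within the 50% cap
All requirements met. Score 785 falls in the 780 or above tier → 5.8%.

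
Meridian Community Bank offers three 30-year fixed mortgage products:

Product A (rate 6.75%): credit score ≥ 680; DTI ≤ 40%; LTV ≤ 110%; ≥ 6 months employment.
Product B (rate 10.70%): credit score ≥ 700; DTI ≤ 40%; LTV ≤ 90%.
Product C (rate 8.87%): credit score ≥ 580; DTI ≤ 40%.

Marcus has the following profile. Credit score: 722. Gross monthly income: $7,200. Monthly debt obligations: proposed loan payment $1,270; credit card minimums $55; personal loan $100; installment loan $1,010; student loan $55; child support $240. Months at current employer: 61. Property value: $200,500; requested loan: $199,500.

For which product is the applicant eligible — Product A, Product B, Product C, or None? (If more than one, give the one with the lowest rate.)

Total debts = (1,270 + 55 + 100 + 1,010 + 55 + 240) = 2,730; DTI = 2,730/7,200 = 37.9%.
LTV = 199,500/200,500 = 99.5%.
Product A: score 722 ≥ 680; DTI 37.9% ≤ 40%; LTV 99.5% ≤ 110%; employment 61 ≥ 6 mo → qualifies.
Product B: score 722 ≥ 700; DTI 37.9% ≤ 40%; LTV 99.5% > 90% → does not qualify.
Product C: score 722 ≥ 580; DTI 37.9% ≤ 40% → qualifies.
Qualifying: Product A, Product C. Lowest rate is 6.75% → Product A.

Product A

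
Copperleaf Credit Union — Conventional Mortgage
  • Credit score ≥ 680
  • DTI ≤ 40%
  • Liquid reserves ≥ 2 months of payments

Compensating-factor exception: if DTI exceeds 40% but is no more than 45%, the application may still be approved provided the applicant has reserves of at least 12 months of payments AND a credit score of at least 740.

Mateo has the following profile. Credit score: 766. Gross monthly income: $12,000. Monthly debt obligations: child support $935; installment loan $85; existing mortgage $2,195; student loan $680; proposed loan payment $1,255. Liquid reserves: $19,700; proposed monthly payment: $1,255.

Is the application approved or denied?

Approved

Credit score 766 ≥ 680 (meets base)
Total debts = (935 + 85 + 2,195 + 680 + 1,255) = 5,150. DTI: 5,150 ÷ 12,000 = 42.9%, over the 40% base limit.
Reserves = 19,700/1,255 = 15.7 months ≥ 2
42.9% falls in the override range (40%–45%), so the compensating-factor test applies.
Override check — reserves: 15.7 mo (ok); score: 766 (ok).
Both override conditions satisfied; DTI exception granted.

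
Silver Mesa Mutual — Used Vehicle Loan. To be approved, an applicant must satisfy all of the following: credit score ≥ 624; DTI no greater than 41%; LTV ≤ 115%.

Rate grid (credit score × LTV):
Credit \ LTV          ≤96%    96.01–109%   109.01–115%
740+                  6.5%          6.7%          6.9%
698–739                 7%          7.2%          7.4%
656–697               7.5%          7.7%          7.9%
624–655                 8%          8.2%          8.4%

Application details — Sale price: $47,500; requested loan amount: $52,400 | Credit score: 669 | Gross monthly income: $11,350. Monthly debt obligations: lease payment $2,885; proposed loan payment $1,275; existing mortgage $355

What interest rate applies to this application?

7.9%

Credit score 669 ≥ 624; Total monthly debts = (2,885 + 1,275 + 355) = 4,515. Debt-to-income = 4,515/11,350 = 39.8% — meets 41% limit
LTV = 52,400/47,500 = 110.3% ≤ 115%
Credit 669 → row 656–697; LTV 110.3% → column 109.01–115%. Grid cell → 7.9%.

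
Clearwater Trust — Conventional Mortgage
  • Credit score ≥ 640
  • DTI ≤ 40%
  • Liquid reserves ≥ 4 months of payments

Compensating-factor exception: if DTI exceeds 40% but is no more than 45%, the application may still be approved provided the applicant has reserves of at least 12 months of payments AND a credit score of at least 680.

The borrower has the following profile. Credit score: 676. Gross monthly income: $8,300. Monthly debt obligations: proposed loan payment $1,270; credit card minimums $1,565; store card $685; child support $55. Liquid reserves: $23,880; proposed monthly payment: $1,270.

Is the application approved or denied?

Denied

Credit score 676 ≥ 640 (meets base)
Total debts = (1,270 + 1,565 + 685 + 55) = 3,575. DTI: 3,575 ÷ 8,300 = 43.1%, over the 40% base limit.
Liquid reserves cover 23,880/1,270 = 18.8 months — ≥ 4 required
DTI 43.1% is within the 40%–45% exception band; checking compensating factors.
Override check — reserves: 18.8 mo (ok); score: 676 (below 680).
Override conditions not both satisfied; exception does not apply.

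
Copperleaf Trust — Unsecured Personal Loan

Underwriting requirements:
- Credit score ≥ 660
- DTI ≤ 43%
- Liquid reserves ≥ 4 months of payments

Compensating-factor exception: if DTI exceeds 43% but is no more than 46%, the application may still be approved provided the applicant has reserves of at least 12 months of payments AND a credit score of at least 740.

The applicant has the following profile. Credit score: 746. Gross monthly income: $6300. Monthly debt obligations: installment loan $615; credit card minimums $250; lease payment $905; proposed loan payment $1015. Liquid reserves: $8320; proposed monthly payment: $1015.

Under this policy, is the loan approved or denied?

Denied

Credit score 746 ≥ 660 (meets base)
Total debts = (615 + 250 + 905 + 1,015) = 2,785. DTI = 2,785/6,300 = 44.2% > 43% — standard DTI limit exceeded.
Reserves: 8,320 ÷ 1,015 = 8.2 months (meets 4-month minimum)
44.2% falls in the override range (43%–46%), so the compensating-factor test applies.
Override check — reserves: 8.2 mo (short of 12); score: 746 (ok).
Override conditions not both satisfied; exception does not apply.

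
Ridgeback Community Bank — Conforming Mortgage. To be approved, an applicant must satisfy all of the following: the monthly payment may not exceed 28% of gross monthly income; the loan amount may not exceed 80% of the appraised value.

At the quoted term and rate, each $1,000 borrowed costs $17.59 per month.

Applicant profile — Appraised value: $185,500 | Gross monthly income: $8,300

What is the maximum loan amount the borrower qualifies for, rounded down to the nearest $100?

$132,100

Payment cap: 28% × $8,300 = $2,324/month.
At $17.59 per $1,000, that supports 2,324/17.59 × 1,000 ≈ $132,120 → $132,100.
LTV cap: 80% × $185,500 = $148,400 → $148,400.
Binding constraint: payment-to-income.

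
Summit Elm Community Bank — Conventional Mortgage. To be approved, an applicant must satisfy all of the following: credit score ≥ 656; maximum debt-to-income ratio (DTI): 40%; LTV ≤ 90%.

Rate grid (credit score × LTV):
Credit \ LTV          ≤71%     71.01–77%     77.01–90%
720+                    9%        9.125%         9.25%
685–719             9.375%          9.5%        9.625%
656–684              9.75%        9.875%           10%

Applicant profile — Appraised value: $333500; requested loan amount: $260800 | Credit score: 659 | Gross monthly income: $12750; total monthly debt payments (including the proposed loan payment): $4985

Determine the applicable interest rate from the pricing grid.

Credit score 659 ≥ 656; Debt-to-income = 4,985/12,750 = 39.1% — meets 40% limit
LTV = 260,800/333,500 = 78.2% ≤ 90%
Credit 659 → row 656–684; LTV 78.2% → column 77.01–90%. Grid cell → 10%.

10%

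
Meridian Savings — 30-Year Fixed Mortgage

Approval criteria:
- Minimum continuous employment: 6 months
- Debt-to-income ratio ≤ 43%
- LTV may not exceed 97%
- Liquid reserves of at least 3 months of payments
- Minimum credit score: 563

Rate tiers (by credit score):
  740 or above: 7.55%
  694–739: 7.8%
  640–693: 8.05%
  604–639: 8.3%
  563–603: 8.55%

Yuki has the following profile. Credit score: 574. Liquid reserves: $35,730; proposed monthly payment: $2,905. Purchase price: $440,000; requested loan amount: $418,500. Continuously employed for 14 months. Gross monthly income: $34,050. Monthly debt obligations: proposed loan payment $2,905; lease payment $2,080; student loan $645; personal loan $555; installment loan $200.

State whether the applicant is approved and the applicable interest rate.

Credit score 574 ≥ 563 (meets minimum)
Employment 14 ≥ 6 months
Loan-to-value = 418,500/440,000 = 95.1% — pass (97% max)
Reserves = 35,730/2,905 = 12.3 months ≥ 3
Total monthly debts = (2,905 + 2,080 + 645 + 555 + 200) = 6,385. DTI: 6,385 ÷ 34,050 = 18.8%, within the 43% cap
All requirements met. Score 574 falls in the 563–603 tier → 8.55%.

Approved at 8.55%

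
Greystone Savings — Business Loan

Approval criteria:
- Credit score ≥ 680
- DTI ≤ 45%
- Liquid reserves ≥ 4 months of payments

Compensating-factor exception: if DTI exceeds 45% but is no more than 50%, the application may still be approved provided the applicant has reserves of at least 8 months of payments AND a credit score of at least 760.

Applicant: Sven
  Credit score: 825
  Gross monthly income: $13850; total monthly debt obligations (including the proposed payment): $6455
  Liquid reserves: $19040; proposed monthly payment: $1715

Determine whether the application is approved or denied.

Approved

Credit score 825 ≥ 680 (meets base)
DTI: 6,455 ÷ 13,850 = 46.6%, over the 45% base limit.
Reserves = 19,040/1,715 = 11.1 months ≥ 4
DTI 46.6% is within the 45%–50% exception band; checking compensating factors.
Reserves 11.1 ≥ 8 months; credit score 825 ≥ 760.
Both compensating conditions met → exception applies.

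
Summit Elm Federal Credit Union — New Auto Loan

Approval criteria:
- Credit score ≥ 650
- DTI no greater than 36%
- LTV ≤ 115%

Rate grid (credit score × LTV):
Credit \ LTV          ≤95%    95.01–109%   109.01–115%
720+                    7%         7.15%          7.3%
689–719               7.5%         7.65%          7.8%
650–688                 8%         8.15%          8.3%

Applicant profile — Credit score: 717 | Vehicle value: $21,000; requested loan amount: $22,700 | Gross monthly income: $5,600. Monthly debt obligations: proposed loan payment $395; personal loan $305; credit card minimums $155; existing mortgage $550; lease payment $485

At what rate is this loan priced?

7.65%

Credit score 717 ≥ 650; Total monthly debts = (395 + 305 + 155 + 550 + 485) = 1,890. DTI = 1,890/5,600 = 33.8% ≤ 36%
LTV: 22,700 ÷ 21,000 = 108.1%, within 115% cap
Row: 717 falls in 689–719. Column: 108.1% falls in 95.01–109%. Rate = 7.65%.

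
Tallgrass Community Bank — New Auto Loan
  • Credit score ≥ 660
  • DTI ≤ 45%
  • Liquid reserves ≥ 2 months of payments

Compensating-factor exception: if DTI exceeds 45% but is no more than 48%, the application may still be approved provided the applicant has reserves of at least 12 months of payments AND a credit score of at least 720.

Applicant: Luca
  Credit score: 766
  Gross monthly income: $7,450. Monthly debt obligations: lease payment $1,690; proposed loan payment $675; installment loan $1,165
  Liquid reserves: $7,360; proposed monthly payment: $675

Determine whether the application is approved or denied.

Credit score 766 ≥ 660 (meets base)
Total debts = (1,690 + 675 + 1,165) = 3,530. DTI: 3,530 ÷ 7,450 = 47.4%, over the 45% base limit.
Liquid reserves cover 7,360/675 = 10.9 months — ≥ 2 required
47.4% falls in the override range (45%–48%), so the compensating-factor test applies.
Override check — reserves: 10.9 mo (short of 12); score: 766 (ok).
Override conditions not both satisfied; exception does not apply.

Denied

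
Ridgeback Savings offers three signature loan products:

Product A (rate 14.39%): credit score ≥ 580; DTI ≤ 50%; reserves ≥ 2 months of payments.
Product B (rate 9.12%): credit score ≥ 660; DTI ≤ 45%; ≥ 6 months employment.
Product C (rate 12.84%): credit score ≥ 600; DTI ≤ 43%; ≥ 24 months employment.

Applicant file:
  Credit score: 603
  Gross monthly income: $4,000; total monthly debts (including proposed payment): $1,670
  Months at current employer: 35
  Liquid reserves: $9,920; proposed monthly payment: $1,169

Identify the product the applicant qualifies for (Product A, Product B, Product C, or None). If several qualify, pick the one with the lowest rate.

Product C

DTI = 1,670/4,000 = 41.8%.
Reserves = 9,920/1,169 = 8.5 months.
Product A: score 603 ≥ 580; DTI 41.8% ≤ 50%; reserves 8.5 ≥ 2 mo → qualifies.
Product B: score 603 < 660; DTI 41.8% ≤ 45%; employment 35 ≥ 6 mo → does not qualify.
Product C: score 603 ≥ 600; DTI 41.8% ≤ 43%; employment 35 ≥ 24 mo → qualifies.
Qualifying: Product A, Product C. Lowest rate is 12.84% → Product C.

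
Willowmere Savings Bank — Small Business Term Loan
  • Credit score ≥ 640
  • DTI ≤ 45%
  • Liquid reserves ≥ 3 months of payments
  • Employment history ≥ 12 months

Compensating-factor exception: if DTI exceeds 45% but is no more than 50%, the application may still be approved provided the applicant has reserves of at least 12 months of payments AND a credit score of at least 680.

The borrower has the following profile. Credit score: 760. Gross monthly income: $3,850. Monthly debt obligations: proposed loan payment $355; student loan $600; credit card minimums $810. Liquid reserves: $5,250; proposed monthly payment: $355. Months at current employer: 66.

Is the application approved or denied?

Credit score 760 ≥ 640 (meets base)
Total debts = (355 + 600 + 810) = 1,765. DTI = 1,765/3,850 = 45.8% > 45% — standard DTI limit exceeded.
Reserves: 5,250 ÷ 355 = 14.8 months (meets 3-month minimum)
Employment 66 ≥ 12 months
DTI 45.8% is within the 45%–50% exception band; checking compensating factors.
Override check — reserves: 14.8 mo (ok); score: 760 (ok).
Both compensating conditions met → exception applies.

Approved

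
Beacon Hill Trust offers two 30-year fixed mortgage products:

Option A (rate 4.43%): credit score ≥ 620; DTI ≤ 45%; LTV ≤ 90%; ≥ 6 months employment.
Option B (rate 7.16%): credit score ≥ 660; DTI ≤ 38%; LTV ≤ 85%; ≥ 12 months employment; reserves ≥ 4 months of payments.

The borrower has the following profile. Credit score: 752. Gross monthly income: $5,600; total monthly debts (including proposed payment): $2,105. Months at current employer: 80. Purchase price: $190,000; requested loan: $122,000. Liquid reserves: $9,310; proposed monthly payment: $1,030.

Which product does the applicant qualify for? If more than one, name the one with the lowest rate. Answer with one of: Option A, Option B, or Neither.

DTI = 2,105/5,600 = 37.6%.
LTV = 122,000/190,000 = 64.2%.
Reserves = 9,310/1,030 = 9.0 months.
Option A: score 752 ≥ 620; DTI 37.6% ≤ 45%; LTV 64.2% ≤ 90%; employment 80 ≥ 6 mo → qualifies.
Option B: score 752 ≥ 660; DTI 37.6% ≤ 38%; LTV 64.2% ≤ 85%; employment 80 ≥ 12 mo; reserves 9.0 ≥ 4 mo → qualifies.
Qualifying: Option A, Option B. Lowest rate is 4.43% → Option A.

Option A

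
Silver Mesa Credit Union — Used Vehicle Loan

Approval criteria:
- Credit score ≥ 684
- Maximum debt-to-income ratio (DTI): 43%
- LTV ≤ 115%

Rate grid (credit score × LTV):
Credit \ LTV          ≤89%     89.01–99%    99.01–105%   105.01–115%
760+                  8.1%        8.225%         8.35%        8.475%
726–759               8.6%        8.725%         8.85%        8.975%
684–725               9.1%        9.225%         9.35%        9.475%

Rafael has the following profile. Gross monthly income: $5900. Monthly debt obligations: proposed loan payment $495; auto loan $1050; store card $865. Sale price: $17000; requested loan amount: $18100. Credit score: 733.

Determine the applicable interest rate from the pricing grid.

8.975%

Credit score 733 ≥ 684; Total monthly debts = (495 + 1,050 + 865) = 2,410. DTI: 2,410 ÷ 5,900 = 40.8%, within the 43% cap
Loan-to-value = 18,100/17,000 = 106.5% — pass (115% max)
Credit 733 → row 726–759; LTV 106.5% → column 105.01–115%. Grid cell → 8.975%.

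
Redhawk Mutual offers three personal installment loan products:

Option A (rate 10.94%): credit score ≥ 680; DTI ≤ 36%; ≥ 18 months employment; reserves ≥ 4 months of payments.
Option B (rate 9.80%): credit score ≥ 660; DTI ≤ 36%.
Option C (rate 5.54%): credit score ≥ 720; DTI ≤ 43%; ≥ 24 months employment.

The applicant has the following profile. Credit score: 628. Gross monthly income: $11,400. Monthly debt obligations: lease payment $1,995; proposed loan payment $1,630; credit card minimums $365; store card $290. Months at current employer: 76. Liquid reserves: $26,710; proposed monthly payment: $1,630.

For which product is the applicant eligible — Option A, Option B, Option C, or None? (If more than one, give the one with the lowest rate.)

None

Total debts = (1,995 + 1,630 + 365 + 290) = 4,280; DTI = 4,280/11,400 = 37.5%.
Reserves = 26,710/1,630 = 16.4 months.
Option A: score 628 < 680; DTI 37.5% > 36%; employment 76 ≥ 18 mo; reserves 16.4 ≥ 4 mo → does not qualify.
Option B: score 628 < 660; DTI 37.5% > 36% → does not qualify.
Option C: score 628 < 720; DTI 37.5% ≤ 43%; employment 76 ≥ 24 mo → does not qualify.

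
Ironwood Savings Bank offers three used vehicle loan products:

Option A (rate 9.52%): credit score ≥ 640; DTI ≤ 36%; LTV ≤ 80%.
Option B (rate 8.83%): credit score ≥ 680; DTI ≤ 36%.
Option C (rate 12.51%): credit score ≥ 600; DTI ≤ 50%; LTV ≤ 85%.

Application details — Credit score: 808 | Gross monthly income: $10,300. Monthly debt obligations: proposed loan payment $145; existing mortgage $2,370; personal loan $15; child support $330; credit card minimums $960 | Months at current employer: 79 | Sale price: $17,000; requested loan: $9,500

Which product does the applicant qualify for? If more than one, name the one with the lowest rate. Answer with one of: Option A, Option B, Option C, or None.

Total debts = (145 + 2,370 + 15 + 330 + 960) = 3,820; DTI = 3,820/10,300 = 37.1%.
LTV = 9,500/17,000 = 55.9%.
Option A: score 808 ≥ 640; DTI 37.1% > 36%; LTV 55.9% ≤ 80% → does not qualify.
Option B: score 808 ≥ 680; DTI 37.1% > 36% → does not qualify.
Option C: score 808 ≥ 600; DTI 37.1% ≤ 50%; LTV 55.9% ≤ 85% → qualifies.

Option C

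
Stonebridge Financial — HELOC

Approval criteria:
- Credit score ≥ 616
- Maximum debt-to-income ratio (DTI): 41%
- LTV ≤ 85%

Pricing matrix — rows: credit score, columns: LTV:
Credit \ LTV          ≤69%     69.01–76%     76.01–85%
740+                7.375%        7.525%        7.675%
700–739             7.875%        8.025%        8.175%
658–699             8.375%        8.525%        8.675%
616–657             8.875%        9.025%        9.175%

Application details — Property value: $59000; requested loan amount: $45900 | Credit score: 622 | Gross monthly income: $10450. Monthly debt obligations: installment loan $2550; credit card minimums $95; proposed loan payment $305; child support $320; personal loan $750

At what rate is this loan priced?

9.175%

Credit score 622 ≥ 616; Total monthly debts = (2,550 + 95 + 305 + 320 + 750) = 4,020. DTI: 4,020 ÷ 10,450 = 38.5%, within the 41% cap
LTV: 45,900 ÷ 59,000 = 77.8%, within 85% cap
Row: 622 falls in 616–657. Column: 77.8% falls in 76.01–85%. Rate = 9.175%.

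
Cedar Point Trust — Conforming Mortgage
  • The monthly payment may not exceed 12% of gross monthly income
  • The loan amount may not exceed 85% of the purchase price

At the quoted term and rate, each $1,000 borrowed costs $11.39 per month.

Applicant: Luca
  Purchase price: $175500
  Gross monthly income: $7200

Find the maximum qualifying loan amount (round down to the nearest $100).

$75,800

Payment cap: 12% × $7,200 = $864/month.
At $11.39 per $1,000, that supports 864/11.39 × 1,000 ≈ $75,856 → $75,800.
LTV cap: 85% × $175,500 = $149,175 → $149,100.
Binding constraint: payment-to-income.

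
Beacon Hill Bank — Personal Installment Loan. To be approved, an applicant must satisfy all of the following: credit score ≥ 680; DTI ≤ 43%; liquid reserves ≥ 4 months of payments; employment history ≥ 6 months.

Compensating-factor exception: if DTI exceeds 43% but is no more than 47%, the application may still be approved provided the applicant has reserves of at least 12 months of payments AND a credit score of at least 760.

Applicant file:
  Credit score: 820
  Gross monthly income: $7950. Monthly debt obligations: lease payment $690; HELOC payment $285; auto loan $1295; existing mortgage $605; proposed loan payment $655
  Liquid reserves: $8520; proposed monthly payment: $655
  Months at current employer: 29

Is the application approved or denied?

Approved

Credit score 820 ≥ 680 (meets base)
Total debts = (690 + 285 + 1,295 + 605 + 655) = 3,530. DTI: 3,530 ÷ 7,950 = 44.4%, over the 43% base limit.
Reserves = 8,520/655 = 13.0 months ≥ 4
Employment 29 ≥ 6 months
DTI 44.4% is within the 43%–47% exception band; checking compensating factors.
Reserves 13.0 ≥ 12 months; credit score 820 ≥ 760.
Both override conditions satisfied; DTI exception granted.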